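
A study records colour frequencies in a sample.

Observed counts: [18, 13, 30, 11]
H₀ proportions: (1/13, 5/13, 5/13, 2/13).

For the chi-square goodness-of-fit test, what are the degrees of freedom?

degrees of freedom = 3

df = k − 1 = 4 − 1 = 3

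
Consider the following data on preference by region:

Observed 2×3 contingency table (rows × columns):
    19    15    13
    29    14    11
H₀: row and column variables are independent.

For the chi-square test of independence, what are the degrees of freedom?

df = (r−1)(c−1) = (2−1)·(3−1) = 2

degrees of freedom = 2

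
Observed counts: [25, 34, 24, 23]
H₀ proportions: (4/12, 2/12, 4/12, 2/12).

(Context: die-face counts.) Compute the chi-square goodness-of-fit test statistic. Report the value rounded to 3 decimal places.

test statistic = 23.368

n = 106; E_i = n·p_i = [35.33, 17.67, 35.33, 17.67]
χ² = (25−35.33)²/35.33 + (34−17.67)²/17.67 + (24−35.33)²/35.33 + (23−17.67)²/17.67 = 23.3679
df = 3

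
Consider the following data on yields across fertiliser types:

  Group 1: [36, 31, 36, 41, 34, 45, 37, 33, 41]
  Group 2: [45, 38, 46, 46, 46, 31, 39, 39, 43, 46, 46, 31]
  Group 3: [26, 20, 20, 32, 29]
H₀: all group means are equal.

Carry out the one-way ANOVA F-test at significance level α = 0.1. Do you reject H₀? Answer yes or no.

reject H₀: yes

Group means [37.11, 41.33, 25.40], grand mean 36.808
SSB = Σnᵢ(x̄ᵢ−x̄)² = 897.283; SSW = ΣΣ(x−x̄ᵢ)² = 634.756
MSB = 897.283/2 = 448.6415; MSW = 634.756/23 = 27.5981
F = MSB/MSW = 16.2563
df = (2, 23)
p-value (upper-tail) = 0.00004
At α=0.1: p < α → reject H₀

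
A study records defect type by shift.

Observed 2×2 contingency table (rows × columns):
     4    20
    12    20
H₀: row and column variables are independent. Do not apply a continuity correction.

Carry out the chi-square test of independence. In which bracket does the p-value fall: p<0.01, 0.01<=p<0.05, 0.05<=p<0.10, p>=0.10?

p-value bracket: 0.05<=p<0.10

Row totals [24, 32], col totals [16, 40], n=56
χ² = (4−6.86)²/6.86 + (20−17.14)²/17.14 + (12−9.14)²/9.14 + (20−22.86)²/22.86 = 2.9167
df = 1
p-value (upper-tail) = 0.08767
→ bracket: 0.05<=p<0.10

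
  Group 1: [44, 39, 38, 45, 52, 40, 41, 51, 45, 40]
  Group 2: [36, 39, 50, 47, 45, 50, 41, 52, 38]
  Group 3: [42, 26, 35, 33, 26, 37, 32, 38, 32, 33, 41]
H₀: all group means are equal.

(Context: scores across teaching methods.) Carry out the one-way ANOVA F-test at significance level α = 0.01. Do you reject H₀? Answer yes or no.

reject H₀: yes

Group means [43.50, 44.22, 34.09], grand mean 40.267
SSB = Σnᵢ(x̄ᵢ−x̄)² = 664.902; SSW = ΣΣ(x−x̄ᵢ)² = 770.965
MSB = 664.902/2 = 332.4510; MSW = 770.965/27 = 28.5542
F = MSB/MSW = 11.6428
df = (2, 27)
p-value (upper-tail) = 0.00023
At α=0.01: p < α → reject H₀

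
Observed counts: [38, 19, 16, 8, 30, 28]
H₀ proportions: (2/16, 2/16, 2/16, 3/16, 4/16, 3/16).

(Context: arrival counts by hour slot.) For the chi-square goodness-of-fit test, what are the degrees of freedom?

degrees of freedom = 5

df = k − 1 = 6 − 1 = 5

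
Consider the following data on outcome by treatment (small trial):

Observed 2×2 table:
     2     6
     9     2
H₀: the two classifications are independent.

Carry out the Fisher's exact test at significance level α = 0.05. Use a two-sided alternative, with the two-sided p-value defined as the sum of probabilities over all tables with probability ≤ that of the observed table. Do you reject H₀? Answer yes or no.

Margins: r₁=8, r₂=11, c₁=11, c₂=8, n=19
p_obs = C(8,2)·C(11,9)/C(19,11); sum pmf over tables with pmf ≤ p_obs
p-value (two-sided) = 0.02374
At α=0.05: p < α → reject H₀

reject H₀: yes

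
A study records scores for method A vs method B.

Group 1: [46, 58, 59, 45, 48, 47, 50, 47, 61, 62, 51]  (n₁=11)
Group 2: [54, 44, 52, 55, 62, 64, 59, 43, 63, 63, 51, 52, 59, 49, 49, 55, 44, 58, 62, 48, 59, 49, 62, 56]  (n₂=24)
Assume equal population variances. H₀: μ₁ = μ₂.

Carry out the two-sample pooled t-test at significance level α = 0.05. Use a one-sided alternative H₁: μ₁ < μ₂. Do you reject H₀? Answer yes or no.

reject H₀: no

x̄₁=52.182, s₁=6.493, n₁=11
x̄₂=54.667, s₂=6.559, n₂=24
s_p² = [10·6.493² + 23·6.559²]/33 = 42.7567
SE = √(s_p²·(1/11+1/24)) = 2.3809
t = (52.182−54.667)/2.3809 = -1.0437
df = 33
p-value (one-sided, H₁ less) = 0.15211
At α=0.05: p ≥ α → fail to reject H₀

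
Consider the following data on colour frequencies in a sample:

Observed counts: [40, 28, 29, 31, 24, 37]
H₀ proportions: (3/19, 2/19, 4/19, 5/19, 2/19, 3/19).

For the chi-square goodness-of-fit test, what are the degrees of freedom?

df = k − 1 = 6 − 1 = 5

degrees of freedom = 5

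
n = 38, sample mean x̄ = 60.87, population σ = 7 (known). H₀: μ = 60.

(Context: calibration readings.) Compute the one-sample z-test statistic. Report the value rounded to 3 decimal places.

test statistic = 0.766

SE = σ/√n = 7/√38 = 1.1355
z = (x̄−μ₀)/SE = (60.87−60)/1.1355 = 0.7661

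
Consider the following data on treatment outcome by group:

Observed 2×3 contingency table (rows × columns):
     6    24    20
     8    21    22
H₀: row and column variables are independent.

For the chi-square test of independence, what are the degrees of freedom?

df = (r−1)(c−1) = (2−1)·(3−1) = 2

degrees of freedom = 2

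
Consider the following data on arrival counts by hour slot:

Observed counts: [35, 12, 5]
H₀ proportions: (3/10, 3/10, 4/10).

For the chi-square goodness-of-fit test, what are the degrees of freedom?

df = k − 1 = 3 − 1 = 2

degrees of freedom = 2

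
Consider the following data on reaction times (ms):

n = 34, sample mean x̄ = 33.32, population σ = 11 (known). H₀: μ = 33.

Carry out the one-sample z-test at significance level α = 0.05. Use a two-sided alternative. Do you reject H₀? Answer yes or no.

reject H₀: no

SE = σ/√n = 11/√34 = 1.8865
z = (x̄−μ₀)/SE = (33.32−33)/1.8865 = 0.1696
p-value (two-sided) = 0.86530
At α=0.05: p ≥ α → fail to reject H₀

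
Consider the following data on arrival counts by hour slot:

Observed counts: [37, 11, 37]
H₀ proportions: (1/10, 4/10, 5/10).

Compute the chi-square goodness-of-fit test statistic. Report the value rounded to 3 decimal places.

test statistic = 111.829

n = 85; E_i = n·p_i = [8.50, 34.00, 42.50]
χ² = (37−8.50)²/8.50 + (11−34.00)²/34.00 + (37−42.50)²/42.50 = 111.8294
df = 2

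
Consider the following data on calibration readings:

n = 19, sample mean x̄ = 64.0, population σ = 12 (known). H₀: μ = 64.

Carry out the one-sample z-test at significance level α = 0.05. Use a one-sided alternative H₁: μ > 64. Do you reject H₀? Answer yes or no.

reject H₀: no

SE = σ/√n = 12/√19 = 2.7530
z = (x̄−μ₀)/SE = (64.0−64)/2.7530 = 0.0000
p-value (one-sided, H₁ greater) = 0.50000
At α=0.05: p ≥ α → fail to reject H₀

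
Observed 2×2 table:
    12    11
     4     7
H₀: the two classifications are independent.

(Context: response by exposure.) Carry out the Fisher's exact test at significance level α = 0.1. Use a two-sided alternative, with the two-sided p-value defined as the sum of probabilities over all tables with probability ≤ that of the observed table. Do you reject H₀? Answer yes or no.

reject H₀: no

Margins: r₁=23, r₂=11, c₁=16, c₂=18, n=34
p_obs = C(23,12)·C(11,4)/C(34,16); sum pmf over tables with pmf ≤ p_obs
p-value (two-sided) = 0.47675
At α=0.1: p ≥ α → fail to reject H₀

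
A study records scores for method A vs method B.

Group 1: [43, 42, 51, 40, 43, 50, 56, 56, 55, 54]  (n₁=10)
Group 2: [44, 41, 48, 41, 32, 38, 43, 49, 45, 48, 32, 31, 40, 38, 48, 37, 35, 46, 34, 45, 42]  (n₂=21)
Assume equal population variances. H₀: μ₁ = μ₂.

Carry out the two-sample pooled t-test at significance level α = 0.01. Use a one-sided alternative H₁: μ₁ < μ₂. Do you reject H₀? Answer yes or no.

x̄₁=49.000, s₁=6.377, n₁=10
x̄₂=40.810, s₂=5.759, n₂=21
s_p² = [9·6.377² + 20·5.759²]/29 = 35.4910
SE = √(s_p²·(1/10+1/21)) = 2.2889
t = (49.000−40.810)/2.2889 = 3.5783
df = 29
p-value (one-sided, H₁ less) = 0.99938
At α=0.01: p ≥ α → fail to reject H₀

reject H₀: no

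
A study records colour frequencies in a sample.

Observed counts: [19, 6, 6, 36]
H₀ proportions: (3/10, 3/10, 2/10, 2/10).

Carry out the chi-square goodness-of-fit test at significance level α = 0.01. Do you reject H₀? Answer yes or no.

n = 67; E_i = n·p_i = [20.10, 20.10, 13.40, 13.40]
χ² = (19−20.10)²/20.10 + (6−20.10)²/20.10 + (6−13.40)²/13.40 + (36−13.40)²/13.40 = 52.1542
df = 3
p-value (upper-tail) = 0.00000
At α=0.01: p < α → reject H₀

reject H₀: yes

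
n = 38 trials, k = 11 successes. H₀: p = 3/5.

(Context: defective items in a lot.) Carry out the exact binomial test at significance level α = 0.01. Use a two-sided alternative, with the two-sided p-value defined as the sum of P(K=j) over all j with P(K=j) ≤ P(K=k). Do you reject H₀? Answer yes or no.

reject H₀: yes

Exact binomial: n=38, k=11, p₀=3/5=0.6000
P(X=j) = C(n,j)·p₀^j·(1−p₀)^(n−j); p = Σ P(X=j) over j with P(X=j) ≤ P(X=11)
p-value (two-sided) = 0.00017
At α=0.01: p < α → reject H₀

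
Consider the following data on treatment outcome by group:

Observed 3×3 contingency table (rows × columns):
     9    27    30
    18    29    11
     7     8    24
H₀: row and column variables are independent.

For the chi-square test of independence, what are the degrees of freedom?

df = (r−1)(c−1) = (3−1)·(3−1) = 4

degrees of freedom = 4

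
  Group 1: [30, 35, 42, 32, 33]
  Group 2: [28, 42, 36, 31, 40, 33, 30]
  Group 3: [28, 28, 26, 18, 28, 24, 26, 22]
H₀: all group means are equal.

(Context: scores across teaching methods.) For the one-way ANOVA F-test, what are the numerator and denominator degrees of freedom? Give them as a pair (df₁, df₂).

degrees of freedom = [2, 17]

k = 3 groups, N = 20 total
df = (k−1, N−k) = (3−1, 20−3) = (2, 17)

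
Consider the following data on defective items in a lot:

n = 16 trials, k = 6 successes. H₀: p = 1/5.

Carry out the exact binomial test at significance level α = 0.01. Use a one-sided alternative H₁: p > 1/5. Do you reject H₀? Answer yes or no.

Exact binomial: n=16, k=6, p₀=1/5=0.2000
P(X≥6) from Σ C(n,i)·p₀^i·(1−p₀)^(n−i)
p-value (one-sided, H₁ greater) = 0.08169
At α=0.01: p ≥ α → fail to reject H₀

reject H₀: no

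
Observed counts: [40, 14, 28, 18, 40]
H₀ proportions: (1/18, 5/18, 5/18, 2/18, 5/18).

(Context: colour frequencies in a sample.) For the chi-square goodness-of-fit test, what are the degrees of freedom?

df = k − 1 = 5 − 1 = 4

degrees of freedom = 4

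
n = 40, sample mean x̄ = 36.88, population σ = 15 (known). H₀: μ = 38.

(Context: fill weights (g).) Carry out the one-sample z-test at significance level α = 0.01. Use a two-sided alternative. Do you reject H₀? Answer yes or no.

reject H₀: no

SE = σ/√n = 15/√40 = 2.3717
z = (x̄−μ₀)/SE = (36.88−38)/2.3717 = -0.4722
p-value (two-sided) = 0.63676
At α=0.01: p ≥ α → fail to reject H₀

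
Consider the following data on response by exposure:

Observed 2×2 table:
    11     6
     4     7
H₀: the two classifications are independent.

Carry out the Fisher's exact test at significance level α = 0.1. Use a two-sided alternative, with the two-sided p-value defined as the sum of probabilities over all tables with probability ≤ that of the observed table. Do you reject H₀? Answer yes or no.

reject H₀: no

Margins: r₁=17, r₂=11, c₁=15, c₂=13, n=28
p_obs = C(17,11)·C(11,4)/C(28,15); sum pmf over tables with pmf ≤ p_obs
p-value (two-sided) = 0.24581
At α=0.1: p ≥ α → fail to reject H₀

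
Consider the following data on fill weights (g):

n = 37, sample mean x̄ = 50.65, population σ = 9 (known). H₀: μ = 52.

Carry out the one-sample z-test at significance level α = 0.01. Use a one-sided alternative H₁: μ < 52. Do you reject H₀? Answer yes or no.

reject H₀: no

SE = σ/√n = 9/√37 = 1.4796
z = (x̄−μ₀)/SE = (50.65−52)/1.4796 = -0.9124
p-value (one-sided, H₁ less) = 0.18078
At α=0.01: p ≥ α → fail to reject H₀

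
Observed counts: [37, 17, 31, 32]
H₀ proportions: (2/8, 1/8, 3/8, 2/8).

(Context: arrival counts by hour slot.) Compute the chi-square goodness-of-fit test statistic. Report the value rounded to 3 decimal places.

n = 117; E_i = n·p_i = [29.25, 14.62, 43.88, 29.25]
χ² = (37−29.25)²/29.25 + (17−14.62)²/14.62 + (31−43.88)²/43.88 + (32−29.25)²/29.25 = 6.4758
df = 3

test statistic = 6.476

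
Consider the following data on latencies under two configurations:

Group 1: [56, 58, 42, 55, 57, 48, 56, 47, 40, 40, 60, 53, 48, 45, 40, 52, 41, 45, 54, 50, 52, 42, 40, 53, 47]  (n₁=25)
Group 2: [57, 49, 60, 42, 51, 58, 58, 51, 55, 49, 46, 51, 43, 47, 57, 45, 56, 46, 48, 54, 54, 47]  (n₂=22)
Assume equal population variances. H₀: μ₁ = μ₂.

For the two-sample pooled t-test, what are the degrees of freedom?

df = n₁ + n₂ − 2 = 25 + 22 − 2 = 45

degrees of freedom = 45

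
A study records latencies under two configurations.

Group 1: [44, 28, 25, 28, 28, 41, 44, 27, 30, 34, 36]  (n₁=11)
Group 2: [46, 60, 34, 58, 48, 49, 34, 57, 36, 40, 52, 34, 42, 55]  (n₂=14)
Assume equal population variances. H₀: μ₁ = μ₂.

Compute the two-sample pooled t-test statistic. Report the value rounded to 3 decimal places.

test statistic = -3.749

x̄₁=33.182, s₁=7.068, n₁=11
x̄₂=46.071, s₂=9.507, n₂=14
s_p² = [10·7.068² + 13·9.507²]/23 = 72.8072
SE = √(s_p²·(1/11+1/14)) = 3.4379
t = (33.182−46.071)/3.4379 = -3.7492
df = 23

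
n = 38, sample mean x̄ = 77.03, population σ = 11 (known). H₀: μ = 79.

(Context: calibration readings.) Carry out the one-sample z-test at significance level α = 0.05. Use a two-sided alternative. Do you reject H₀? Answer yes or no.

SE = σ/√n = 11/√38 = 1.7844
z = (x̄−μ₀)/SE = (77.03−79)/1.7844 = -1.1040
p-value (two-sided) = 0.26960
At α=0.05: p ≥ α → fail to reject H₀

reject H₀: no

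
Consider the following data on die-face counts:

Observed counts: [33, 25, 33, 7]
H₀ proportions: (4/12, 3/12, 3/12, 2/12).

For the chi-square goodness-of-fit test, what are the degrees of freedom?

df = k − 1 = 4 − 1 = 3

degrees of freedom = 3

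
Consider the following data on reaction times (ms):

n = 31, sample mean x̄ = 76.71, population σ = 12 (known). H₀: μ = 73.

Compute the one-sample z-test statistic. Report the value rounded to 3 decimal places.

SE = σ/√n = 12/√31 = 2.1553
z = (x̄−μ₀)/SE = (76.71−73)/2.1553 = 1.7214

test statistic = 1.721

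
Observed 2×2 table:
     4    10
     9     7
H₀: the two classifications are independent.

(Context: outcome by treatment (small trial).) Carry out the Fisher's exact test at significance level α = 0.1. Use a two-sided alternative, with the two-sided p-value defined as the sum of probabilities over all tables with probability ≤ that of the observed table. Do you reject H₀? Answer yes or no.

Margins: r₁=14, r₂=16, c₁=13, c₂=17, n=30
p_obs = C(14,4)·C(16,9)/C(30,13); sum pmf over tables with pmf ≤ p_obs
p-value (two-sided) = 0.15898
At α=0.1: p ≥ α → fail to reject H₀

reject H₀: no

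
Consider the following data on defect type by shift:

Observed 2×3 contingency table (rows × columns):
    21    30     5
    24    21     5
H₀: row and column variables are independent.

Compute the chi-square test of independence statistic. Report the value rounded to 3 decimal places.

test statistic = 1.453

Row totals [56, 50], col totals [45, 51, 10], n=106
χ² = (21−23.77)²/23.77 + (30−26.94)²/26.94 + (5−5.28)²/5.28 + (24−21.23)²/21.23 + (21−24.06)²/24.06 + (5−4.72)²/4.72 = 1.4533
df = 2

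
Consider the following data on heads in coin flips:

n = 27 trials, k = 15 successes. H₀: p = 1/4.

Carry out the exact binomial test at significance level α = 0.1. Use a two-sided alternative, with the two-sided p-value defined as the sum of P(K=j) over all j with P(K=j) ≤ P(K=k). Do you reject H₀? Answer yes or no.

reject H₀: yes

Exact binomial: n=27, k=15, p₀=1/4=0.2500
P(X=j) = C(n,j)·p₀^j·(1−p₀)^(n−j); p = Σ P(X=j) over j with P(X=j) ≤ P(X=15)
p-value (two-sided) = 0.00110
At α=0.1: p < α → reject H₀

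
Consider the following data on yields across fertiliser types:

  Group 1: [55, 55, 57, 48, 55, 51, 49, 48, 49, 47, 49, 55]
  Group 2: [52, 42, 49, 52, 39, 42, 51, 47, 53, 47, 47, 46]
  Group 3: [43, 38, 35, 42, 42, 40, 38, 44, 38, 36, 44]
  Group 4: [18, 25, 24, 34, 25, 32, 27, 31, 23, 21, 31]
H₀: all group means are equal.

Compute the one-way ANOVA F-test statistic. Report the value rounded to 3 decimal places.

test statistic = 80.151

Group means [51.50, 47.25, 40.00, 26.45], grand mean 41.652
SSB = Σnᵢ(x̄ᵢ−x̄)² = 4110.458; SSW = ΣΣ(x−x̄ᵢ)² = 717.977
MSB = 4110.458/3 = 1370.1525; MSW = 717.977/42 = 17.0947
F = MSB/MSW = 80.1507
df = (3, 42)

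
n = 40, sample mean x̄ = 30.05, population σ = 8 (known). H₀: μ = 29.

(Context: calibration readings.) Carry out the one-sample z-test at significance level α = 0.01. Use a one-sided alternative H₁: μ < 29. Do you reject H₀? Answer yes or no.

SE = σ/√n = 8/√40 = 1.2649
z = (x̄−μ₀)/SE = (30.05−29)/1.2649 = 0.8301
p-value (one-sided, H₁ less) = 0.79676
At α=0.01: p ≥ α → fail to reject H₀

reject H₀: no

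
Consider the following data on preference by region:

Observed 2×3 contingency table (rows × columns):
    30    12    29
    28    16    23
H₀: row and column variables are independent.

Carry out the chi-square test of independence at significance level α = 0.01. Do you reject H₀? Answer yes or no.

Row totals [71, 67], col totals [58, 28, 52], n=138
χ² = (30−29.84)²/29.84 + (12−14.41)²/14.41 + (29−26.75)²/26.75 + (28−28.16)²/28.16 + (16−13.59)²/13.59 + (23−25.25)²/25.25 = 1.2178
df = 2
p-value (upper-tail) = 0.54395
At α=0.01: p ≥ α → fail to reject H₀

reject H₀: no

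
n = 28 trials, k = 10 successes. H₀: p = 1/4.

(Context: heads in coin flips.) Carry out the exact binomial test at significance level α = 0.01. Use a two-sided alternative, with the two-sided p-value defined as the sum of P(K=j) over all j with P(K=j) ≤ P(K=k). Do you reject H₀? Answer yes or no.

reject H₀: no

Exact binomial: n=28, k=10, p₀=1/4=0.2500
P(X=j) = C(n,j)·p₀^j·(1−p₀)^(n−j); p = Σ P(X=j) over j with P(X=j) ≤ P(X=10)
p-value (two-sided) = 0.19359
At α=0.01: p ≥ α → fail to reject H₀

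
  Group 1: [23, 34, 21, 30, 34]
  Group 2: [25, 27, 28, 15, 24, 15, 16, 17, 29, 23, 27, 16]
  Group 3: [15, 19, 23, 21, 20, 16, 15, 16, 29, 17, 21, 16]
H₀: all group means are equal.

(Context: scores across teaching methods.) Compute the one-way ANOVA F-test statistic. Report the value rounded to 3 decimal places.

Group means [28.40, 21.83, 19.00], grand mean 21.793
SSB = Σnᵢ(x̄ᵢ−x̄)² = 311.892; SSW = ΣΣ(x−x̄ᵢ)² = 680.867
MSB = 311.892/2 = 155.9460; MSW = 680.867/26 = 26.1872
F = MSB/MSW = 5.9551
df = (2, 26)

test statistic = 5.955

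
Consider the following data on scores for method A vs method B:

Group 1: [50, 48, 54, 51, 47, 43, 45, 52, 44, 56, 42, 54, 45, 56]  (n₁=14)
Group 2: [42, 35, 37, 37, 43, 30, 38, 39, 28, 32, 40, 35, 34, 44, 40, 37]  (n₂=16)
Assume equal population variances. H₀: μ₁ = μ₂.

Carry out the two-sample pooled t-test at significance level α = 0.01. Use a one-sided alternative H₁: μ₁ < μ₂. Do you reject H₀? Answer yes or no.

reject H₀: no

x̄₁=49.071, s₁=4.875, n₁=14
x̄₂=36.938, s₂=4.509, n₂=16
s_p² = [13·4.875² + 15·4.509²]/28 = 21.9238
SE = √(s_p²·(1/14+1/16)) = 1.7135
t = (49.071−36.938)/1.7135 = 7.0812
df = 28
p-value (one-sided, H₁ less) = 1.00000
At α=0.01: p ≥ α → fail to reject H₀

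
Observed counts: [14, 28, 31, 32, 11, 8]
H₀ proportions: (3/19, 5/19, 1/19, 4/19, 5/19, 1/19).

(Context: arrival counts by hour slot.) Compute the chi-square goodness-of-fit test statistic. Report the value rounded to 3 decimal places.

n = 124; E_i = n·p_i = [19.58, 32.63, 6.53, 26.11, 32.63, 6.53]
χ² = (14−19.58)²/19.58 + (28−32.63)²/32.63 + (31−6.53)²/6.53 + (32−26.11)²/26.11 + (11−32.63)²/32.63 + (8−6.53)²/6.53 = 110.0269
df = 5

test statistic = 110.027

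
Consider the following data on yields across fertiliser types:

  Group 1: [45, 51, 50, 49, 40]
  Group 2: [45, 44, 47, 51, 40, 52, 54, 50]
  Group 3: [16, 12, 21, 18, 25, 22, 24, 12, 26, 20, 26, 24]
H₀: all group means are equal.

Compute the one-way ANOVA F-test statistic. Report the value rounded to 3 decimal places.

test statistic = 97.324

Group means [47.00, 47.88, 20.50], grand mean 34.560
SSB = Σnᵢ(x̄ᵢ−x̄)² = 4564.285; SSW = ΣΣ(x−x̄ᵢ)² = 515.875
MSB = 4564.285/2 = 2282.1425; MSW = 515.875/22 = 23.4489
F = MSB/MSW = 97.3242
df = (2, 22)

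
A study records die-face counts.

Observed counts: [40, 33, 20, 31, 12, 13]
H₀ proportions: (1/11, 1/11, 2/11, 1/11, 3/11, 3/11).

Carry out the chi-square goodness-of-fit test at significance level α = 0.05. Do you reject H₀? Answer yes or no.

n = 149; E_i = n·p_i = [13.55, 13.55, 27.09, 13.55, 40.64, 40.64]
χ² = (40−13.55)²/13.55 + (33−13.55)²/13.55 + (20−27.09)²/27.09 + (31−13.55)²/13.55 + (12−40.64)²/40.64 + (13−40.64)²/40.64 = 142.9306
df = 5
p-value (upper-tail) = 0.00000
At α=0.05: p < α → reject H₀

reject H₀: yes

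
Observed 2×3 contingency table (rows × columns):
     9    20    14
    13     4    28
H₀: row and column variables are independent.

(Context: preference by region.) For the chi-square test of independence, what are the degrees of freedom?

degrees of freedom = 2

df = (r−1)(c−1) = (2−1)·(3−1) = 2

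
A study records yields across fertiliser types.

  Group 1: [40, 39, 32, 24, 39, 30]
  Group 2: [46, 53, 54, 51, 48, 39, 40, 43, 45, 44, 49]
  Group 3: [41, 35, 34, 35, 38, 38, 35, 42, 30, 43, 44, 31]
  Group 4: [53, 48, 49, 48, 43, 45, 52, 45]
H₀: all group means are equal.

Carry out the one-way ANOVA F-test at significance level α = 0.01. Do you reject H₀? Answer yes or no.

Group means [34.00, 46.55, 37.17, 47.88], grand mean 41.757
SSB = Σnᵢ(x̄ᵢ−x̄)² = 1165.542; SSW = ΣΣ(x−x̄ᵢ)² = 771.269
MSB = 1165.542/3 = 388.5140; MSW = 771.269/33 = 23.3718
F = MSB/MSW = 16.6232
df = (3, 33)
p-value (upper-tail) = 0.00000
At α=0.01: p < α → reject H₀

reject H₀: yes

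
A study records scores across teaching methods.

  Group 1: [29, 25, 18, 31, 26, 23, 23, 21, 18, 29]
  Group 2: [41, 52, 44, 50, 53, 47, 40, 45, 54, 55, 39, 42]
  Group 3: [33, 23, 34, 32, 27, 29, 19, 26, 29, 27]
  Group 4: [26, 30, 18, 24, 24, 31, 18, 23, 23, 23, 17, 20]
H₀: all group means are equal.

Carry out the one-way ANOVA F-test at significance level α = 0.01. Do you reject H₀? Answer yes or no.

reject H₀: yes

Group means [24.30, 46.83, 27.90, 23.08], grand mean 30.932
SSB = Σnᵢ(x̄ᵢ−x̄)² = 4305.212; SSW = ΣΣ(x−x̄ᵢ)² = 965.583
MSB = 4305.212/3 = 1435.0707; MSW = 965.583/40 = 24.1396
F = MSB/MSW = 59.4489
df = (3, 40)
p-value (upper-tail) = 0.00000
At α=0.01: p < α → reject H₀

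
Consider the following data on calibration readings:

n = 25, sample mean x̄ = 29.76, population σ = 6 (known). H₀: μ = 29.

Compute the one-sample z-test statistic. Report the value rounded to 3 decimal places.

SE = σ/√n = 6/√25 = 1.2000
z = (x̄−μ₀)/SE = (29.76−29)/1.2000 = 0.6333

test statistic = 0.633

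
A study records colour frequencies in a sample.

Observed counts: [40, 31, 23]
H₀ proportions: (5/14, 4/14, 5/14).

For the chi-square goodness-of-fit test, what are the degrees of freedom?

df = k − 1 = 3 − 1 = 2

degrees of freedom = 2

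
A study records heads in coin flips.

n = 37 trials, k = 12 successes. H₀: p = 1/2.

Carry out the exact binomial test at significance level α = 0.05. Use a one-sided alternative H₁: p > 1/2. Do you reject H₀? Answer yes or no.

reject H₀: no

Exact binomial: n=37, k=12, p₀=1/2=0.5000
P(X≥12) from Σ C(n,i)·p₀^i·(1−p₀)^(n−i)
p-value (one-sided, H₁ greater) = 0.98996
At α=0.05: p ≥ α → fail to reject H₀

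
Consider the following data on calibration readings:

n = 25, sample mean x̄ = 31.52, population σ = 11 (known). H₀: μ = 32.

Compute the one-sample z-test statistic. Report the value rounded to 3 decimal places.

test statistic = -0.218

SE = σ/√n = 11/√25 = 2.2000
z = (x̄−μ₀)/SE = (31.52−32)/2.2000 = -0.2182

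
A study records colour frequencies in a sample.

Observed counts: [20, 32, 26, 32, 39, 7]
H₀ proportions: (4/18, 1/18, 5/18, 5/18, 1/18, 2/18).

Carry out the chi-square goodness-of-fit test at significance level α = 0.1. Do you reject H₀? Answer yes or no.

reject H₀: yes

n = 156; E_i = n·p_i = [34.67, 8.67, 43.33, 43.33, 8.67, 17.33]
χ² = (20−34.67)²/34.67 + (32−8.67)²/8.67 + (26−43.33)²/43.33 + (32−43.33)²/43.33 + (39−8.67)²/8.67 + (7−17.33)²/17.33 = 191.2500
df = 5
p-value (upper-tail) = 0.00000
At α=0.1: p < α → reject H₀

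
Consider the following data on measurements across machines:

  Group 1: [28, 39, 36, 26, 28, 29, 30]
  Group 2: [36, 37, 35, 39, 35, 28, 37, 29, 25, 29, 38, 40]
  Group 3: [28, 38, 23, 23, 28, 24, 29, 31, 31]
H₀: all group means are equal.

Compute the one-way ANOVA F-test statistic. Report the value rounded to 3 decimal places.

test statistic = 3.562

Group means [30.86, 34.00, 28.33], grand mean 31.393
SSB = Σnᵢ(x̄ᵢ−x̄)² = 167.821; SSW = ΣΣ(x−x̄ᵢ)² = 588.857
MSB = 167.821/2 = 83.9107; MSW = 588.857/25 = 23.5543
F = MSB/MSW = 3.5624
df = (2, 25)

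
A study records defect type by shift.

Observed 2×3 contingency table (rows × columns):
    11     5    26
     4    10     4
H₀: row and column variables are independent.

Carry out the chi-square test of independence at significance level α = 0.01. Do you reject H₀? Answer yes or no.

reject H₀: yes

Row totals [42, 18], col totals [15, 15, 30], n=60
χ² = (11−10.50)²/10.50 + (5−10.50)²/10.50 + (26−21.00)²/21.00 + (4−4.50)²/4.50 + (10−4.50)²/4.50 + (4−9.00)²/9.00 = 13.6508
df = 2
p-value (upper-tail) = 0.00109
At α=0.01: p < α → reject H₀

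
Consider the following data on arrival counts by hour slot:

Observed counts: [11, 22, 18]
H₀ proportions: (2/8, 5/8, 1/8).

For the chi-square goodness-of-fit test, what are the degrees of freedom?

degrees of freedom = 2

df = k − 1 = 3 − 1 = 2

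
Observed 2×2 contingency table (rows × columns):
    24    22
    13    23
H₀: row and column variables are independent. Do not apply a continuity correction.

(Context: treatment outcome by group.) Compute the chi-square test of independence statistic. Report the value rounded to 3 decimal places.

test statistic = 2.104

Row totals [46, 36], col totals [37, 45], n=82
χ² = (24−20.76)²/20.76 + (22−25.24)²/25.24 + (13−16.24)²/16.24 + (23−19.76)²/19.76 = 2.1043
df = 1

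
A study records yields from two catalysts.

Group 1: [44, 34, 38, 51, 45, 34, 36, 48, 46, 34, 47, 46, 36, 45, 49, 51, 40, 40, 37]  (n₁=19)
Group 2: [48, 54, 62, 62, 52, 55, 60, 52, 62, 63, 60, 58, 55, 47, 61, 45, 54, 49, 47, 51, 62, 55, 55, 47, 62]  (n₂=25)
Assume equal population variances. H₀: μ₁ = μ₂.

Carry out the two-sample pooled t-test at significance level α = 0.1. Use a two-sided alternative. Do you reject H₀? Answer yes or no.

reject H₀: yes

x̄₁=42.158, s₁=5.956, n₁=19
x̄₂=55.120, s₂=5.833, n₂=25
s_p² = [18·5.956² + 24·5.833²]/42 = 34.6468
SE = √(s_p²·(1/19+1/25)) = 1.7915
t = (42.158−55.120)/1.7915 = -7.2354
df = 42
p-value (two-sided) = 0.00000
At α=0.1: p < α → reject H₀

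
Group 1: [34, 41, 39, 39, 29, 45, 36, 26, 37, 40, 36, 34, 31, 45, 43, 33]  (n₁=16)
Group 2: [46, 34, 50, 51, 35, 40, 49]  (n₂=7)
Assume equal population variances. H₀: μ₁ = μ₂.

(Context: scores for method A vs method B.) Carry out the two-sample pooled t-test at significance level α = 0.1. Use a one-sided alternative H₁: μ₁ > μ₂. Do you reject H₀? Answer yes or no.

reject H₀: no

x̄₁=36.750, s₁=5.495, n₁=16
x̄₂=43.571, s₂=7.185, n₂=7
s_p² = [15·5.495² + 6·7.185²]/21 = 36.3197
SE = √(s_p²·(1/16+1/7)) = 2.7310
t = (36.750−43.571)/2.7310 = -2.4978
df = 21
p-value (one-sided, H₁ greater) = 0.98956
At α=0.1: p ≥ α → fail to reject H₀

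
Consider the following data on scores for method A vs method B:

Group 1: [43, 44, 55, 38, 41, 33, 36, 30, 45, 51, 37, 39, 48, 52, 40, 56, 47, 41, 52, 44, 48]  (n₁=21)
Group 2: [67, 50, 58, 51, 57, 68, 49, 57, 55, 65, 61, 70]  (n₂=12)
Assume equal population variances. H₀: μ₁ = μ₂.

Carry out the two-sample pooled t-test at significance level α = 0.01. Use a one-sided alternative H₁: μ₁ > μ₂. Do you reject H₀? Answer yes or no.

reject H₀: no

x̄₁=43.810, s₁=7.104, n₁=21
x̄₂=59.000, s₂=7.236, n₂=12
s_p² = [20·7.104² + 11·7.236²]/31 = 51.1367
SE = √(s_p²·(1/21+1/12)) = 2.5878
t = (43.810−59.000)/2.5878 = -5.8701
df = 31
p-value (one-sided, H₁ greater) = 1.00000
At α=0.01: p ≥ α → fail to reject H₀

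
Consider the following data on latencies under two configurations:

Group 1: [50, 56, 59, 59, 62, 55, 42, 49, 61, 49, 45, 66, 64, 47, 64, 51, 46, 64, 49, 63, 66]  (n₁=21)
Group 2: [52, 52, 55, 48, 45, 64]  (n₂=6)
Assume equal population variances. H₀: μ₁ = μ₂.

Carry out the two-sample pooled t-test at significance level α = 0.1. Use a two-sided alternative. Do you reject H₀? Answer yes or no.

x̄₁=55.571, s₁=7.820, n₁=21
x̄₂=52.667, s₂=6.563, n₂=6
s_p² = [20·7.820² + 5·6.563²]/25 = 57.5390
SE = √(s_p²·(1/21+1/6)) = 3.5114
t = (55.571−52.667)/3.5114 = 0.8272
df = 25
p-value (two-sided) = 0.41593
At α=0.1: p ≥ α → fail to reject H₀

reject H₀: no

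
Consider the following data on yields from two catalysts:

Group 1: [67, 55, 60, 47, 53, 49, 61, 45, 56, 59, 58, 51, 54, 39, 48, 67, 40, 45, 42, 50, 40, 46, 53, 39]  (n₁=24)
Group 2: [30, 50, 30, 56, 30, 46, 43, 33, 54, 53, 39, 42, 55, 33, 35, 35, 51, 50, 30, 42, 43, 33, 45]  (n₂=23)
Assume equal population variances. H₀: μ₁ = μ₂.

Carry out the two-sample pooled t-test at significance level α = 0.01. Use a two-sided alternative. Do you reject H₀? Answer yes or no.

reject H₀: yes

x̄₁=51.000, s₁=8.346, n₁=24
x̄₂=41.652, s₂=9.018, n₂=23
s_p² = [23·8.346² + 22·9.018²]/45 = 75.3604
SE = √(s_p²·(1/24+1/23)) = 2.5331
t = (51.000−41.652)/2.5331 = 3.6903
df = 45
p-value (two-sided) = 0.00060
At α=0.01: p < α → reject H₀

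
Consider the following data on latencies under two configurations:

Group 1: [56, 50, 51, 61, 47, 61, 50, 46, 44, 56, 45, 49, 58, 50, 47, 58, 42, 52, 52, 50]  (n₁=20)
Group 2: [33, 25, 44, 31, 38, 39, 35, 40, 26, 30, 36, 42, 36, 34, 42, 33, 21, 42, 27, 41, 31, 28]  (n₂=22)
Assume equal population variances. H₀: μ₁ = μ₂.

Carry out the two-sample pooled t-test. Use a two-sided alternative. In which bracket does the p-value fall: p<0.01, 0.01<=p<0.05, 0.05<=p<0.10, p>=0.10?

p-value bracket: p<0.01

x̄₁=51.250, s₁=5.524, n₁=20
x̄₂=34.273, s₂=6.401, n₂=22
s_p² = [19·5.524² + 21·6.401²]/40 = 36.0028
SE = √(s_p²·(1/20+1/22)) = 1.8538
t = (51.250−34.273)/1.8538 = 9.1580
df = 40
p-value (two-sided) = 0.00000
→ bracket: p<0.01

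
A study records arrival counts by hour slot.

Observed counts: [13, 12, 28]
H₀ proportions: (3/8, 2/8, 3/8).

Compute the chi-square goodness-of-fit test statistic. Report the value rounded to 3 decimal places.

test statistic = 5.818

n = 53; E_i = n·p_i = [19.88, 13.25, 19.88]
χ² = (13−19.88)²/19.88 + (12−13.25)²/13.25 + (28−19.88)²/19.88 = 5.8176
df = 2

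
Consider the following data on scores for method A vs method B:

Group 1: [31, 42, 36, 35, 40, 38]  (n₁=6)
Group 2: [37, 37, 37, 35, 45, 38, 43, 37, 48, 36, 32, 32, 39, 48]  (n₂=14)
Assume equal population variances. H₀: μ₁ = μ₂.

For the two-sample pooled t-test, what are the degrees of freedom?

df = n₁ + n₂ − 2 = 6 + 14 − 2 = 18

degrees of freedom = 18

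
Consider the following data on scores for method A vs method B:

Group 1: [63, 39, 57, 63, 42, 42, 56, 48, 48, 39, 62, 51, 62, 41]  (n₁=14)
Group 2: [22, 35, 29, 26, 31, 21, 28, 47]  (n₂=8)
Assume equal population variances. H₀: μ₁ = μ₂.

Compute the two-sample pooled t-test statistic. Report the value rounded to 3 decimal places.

test statistic = 5.246

x̄₁=50.929, s₁=9.442, n₁=14
x̄₂=29.875, s₂=8.288, n₂=8
s_p² = [13·9.442² + 7·8.288²]/20 = 81.9902
SE = √(s_p²·(1/14+1/8)) = 4.0131
t = (50.929−29.875)/4.0131 = 5.2462
df = 20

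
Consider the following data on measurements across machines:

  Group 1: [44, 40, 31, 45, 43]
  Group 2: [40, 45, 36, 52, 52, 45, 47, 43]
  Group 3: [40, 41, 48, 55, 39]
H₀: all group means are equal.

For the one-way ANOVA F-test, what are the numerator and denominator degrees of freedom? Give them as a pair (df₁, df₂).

degrees of freedom = [2, 15]

k = 3 groups, N = 18 total
df = (k−1, N−k) = (3−1, 18−3) = (2, 15)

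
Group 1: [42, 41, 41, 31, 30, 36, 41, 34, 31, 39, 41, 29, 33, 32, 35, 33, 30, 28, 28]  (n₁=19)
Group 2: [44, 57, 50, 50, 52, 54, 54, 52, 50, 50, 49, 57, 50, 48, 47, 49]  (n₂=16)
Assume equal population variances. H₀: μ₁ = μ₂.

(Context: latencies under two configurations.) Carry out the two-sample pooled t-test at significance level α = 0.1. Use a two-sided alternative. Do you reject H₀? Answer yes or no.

x̄₁=34.474, s₁=4.937, n₁=19
x̄₂=50.812, s₂=3.449, n₂=16
s_p² = [18·4.937² + 15·3.449²]/33 = 18.7023
SE = √(s_p²·(1/19+1/16)) = 1.4674
t = (34.474−50.812)/1.4674 = -11.1346
df = 33
p-value (two-sided) = 0.00000
At α=0.1: p < α → reject H₀

reject H₀: yes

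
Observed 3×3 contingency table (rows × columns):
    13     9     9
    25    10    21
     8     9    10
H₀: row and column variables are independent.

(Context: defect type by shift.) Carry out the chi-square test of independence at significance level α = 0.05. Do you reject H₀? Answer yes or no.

Row totals [31, 56, 27], col totals [46, 28, 40], n=114
χ² = (13−12.51)²/12.51 + (9−7.61)²/7.61 + (9−10.88)²/10.88 + (25−22.60)²/22.60 + (10−13.75)²/13.75 + (21−19.65)²/19.65 + (8−10.89)²/10.89 + (9−6.63)²/6.63 + (10−9.47)²/9.47 = 3.6131
df = 4
p-value (upper-tail) = 0.46089
At α=0.05: p ≥ α → fail to reject H₀

reject H₀: no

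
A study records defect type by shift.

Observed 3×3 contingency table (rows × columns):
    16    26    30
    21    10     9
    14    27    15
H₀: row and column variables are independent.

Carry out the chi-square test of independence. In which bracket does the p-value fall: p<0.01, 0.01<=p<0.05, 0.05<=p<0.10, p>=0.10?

p-value bracket: p<0.01

Row totals [72, 40, 56], col totals [51, 63, 54], n=168
χ² = (16−21.86)²/21.86 + (26−27.00)²/27.00 + (30−23.14)²/23.14 + (21−12.14)²/12.14 + (10−15.00)²/15.00 + (9−12.86)²/12.86 + (14−17.00)²/17.00 + (27−21.00)²/21.00 + (15−18.00)²/18.00 = 15.6664
df = 4
p-value (upper-tail) = 0.00350
→ bracket: p<0.01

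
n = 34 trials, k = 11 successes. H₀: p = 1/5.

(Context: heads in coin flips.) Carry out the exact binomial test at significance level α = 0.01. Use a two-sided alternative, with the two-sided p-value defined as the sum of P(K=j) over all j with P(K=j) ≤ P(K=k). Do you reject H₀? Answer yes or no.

reject H₀: no

Exact binomial: n=34, k=11, p₀=1/5=0.2000
P(X=j) = C(n,j)·p₀^j·(1−p₀)^(n−j); p = Σ P(X=j) over j with P(X=j) ≤ P(X=11)
p-value (two-sided) = 0.08462
At α=0.01: p ≥ α → fail to reject H₀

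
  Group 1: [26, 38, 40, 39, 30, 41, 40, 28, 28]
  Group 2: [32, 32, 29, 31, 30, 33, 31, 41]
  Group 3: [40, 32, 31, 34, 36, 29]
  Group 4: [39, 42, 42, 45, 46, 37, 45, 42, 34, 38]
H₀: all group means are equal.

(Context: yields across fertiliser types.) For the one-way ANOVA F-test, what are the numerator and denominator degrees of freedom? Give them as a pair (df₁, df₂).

k = 4 groups, N = 33 total
df = (k−1, N−k) = (4−1, 33−4) = (3, 29)

degrees of freedom = [3, 29]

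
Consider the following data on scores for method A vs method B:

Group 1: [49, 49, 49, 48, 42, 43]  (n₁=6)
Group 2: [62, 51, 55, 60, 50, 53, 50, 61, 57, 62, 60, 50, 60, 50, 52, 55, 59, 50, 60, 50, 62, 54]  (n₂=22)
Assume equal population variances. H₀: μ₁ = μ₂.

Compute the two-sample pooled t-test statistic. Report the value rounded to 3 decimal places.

test statistic = -4.297

x̄₁=46.667, s₁=3.266, n₁=6
x̄₂=55.591, s₂=4.758, n₂=22
s_p² = [5·3.266² + 21·4.758²]/26 = 20.3328
SE = √(s_p²·(1/6+1/22)) = 2.0768
t = (46.667−55.591)/2.0768 = -4.2972
df = 26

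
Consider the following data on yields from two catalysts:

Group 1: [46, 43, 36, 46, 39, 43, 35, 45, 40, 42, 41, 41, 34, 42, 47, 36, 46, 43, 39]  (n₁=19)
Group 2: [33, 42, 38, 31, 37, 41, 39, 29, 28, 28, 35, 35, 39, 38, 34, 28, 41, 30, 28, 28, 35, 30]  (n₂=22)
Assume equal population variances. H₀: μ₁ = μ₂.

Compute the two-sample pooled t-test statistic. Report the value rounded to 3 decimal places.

test statistic = 5.196

x̄₁=41.263, s₁=3.970, n₁=19
x̄₂=33.955, s₂=4.894, n₂=22
s_p² = [18·3.970² + 21·4.894²]/39 = 20.1702
SE = √(s_p²·(1/19+1/22)) = 1.4066
t = (41.263−33.955)/1.4066 = 5.1961
df = 39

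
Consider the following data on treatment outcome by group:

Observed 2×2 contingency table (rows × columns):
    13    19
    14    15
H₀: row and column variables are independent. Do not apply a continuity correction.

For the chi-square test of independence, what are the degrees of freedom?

df = (r−1)(c−1) = (2−1)·(2−1) = 1

degrees of freedom = 1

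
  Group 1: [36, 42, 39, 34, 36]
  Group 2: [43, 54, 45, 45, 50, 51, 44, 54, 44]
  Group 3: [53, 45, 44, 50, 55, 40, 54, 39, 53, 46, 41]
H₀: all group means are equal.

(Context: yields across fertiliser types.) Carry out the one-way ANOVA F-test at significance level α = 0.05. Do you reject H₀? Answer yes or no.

Group means [37.40, 47.78, 47.27], grand mean 45.480
SSB = Σnᵢ(x̄ᵢ−x̄)² = 409.303; SSW = ΣΣ(x−x̄ᵢ)² = 554.937
MSB = 409.303/2 = 204.6513; MSW = 554.937/22 = 25.2244
F = MSB/MSW = 8.1132
df = (2, 22)
p-value (upper-tail) = 0.00229
At α=0.05: p < α → reject H₀

reject H₀: yes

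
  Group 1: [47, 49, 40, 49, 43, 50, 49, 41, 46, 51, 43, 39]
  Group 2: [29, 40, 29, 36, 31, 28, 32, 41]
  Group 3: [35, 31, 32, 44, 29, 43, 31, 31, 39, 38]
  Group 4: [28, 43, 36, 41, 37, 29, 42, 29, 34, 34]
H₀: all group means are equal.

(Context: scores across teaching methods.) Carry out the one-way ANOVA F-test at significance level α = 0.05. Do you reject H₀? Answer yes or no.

Group means [45.58, 33.25, 35.30, 35.30], grand mean 37.975
SSB = Σnᵢ(x̄ᵢ−x̄)² = 1016.358; SSW = ΣΣ(x−x̄ᵢ)² = 916.617
MSB = 1016.358/3 = 338.7861; MSW = 916.617/36 = 25.4616
F = MSB/MSW = 13.3058
df = (3, 36)
p-value (upper-tail) = 0.00001
At α=0.05: p < α → reject H₀

reject H₀: yes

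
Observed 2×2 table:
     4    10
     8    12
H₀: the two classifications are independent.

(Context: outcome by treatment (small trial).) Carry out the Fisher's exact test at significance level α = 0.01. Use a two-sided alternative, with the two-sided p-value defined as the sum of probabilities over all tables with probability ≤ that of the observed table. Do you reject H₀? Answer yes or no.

Margins: r₁=14, r₂=20, c₁=12, c₂=22, n=34
p_obs = C(14,4)·C(20,8)/C(34,12); sum pmf over tables with pmf ≤ p_obs
p-value (two-sided) = 0.71698
At α=0.01: p ≥ α → fail to reject H₀

reject H₀: no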